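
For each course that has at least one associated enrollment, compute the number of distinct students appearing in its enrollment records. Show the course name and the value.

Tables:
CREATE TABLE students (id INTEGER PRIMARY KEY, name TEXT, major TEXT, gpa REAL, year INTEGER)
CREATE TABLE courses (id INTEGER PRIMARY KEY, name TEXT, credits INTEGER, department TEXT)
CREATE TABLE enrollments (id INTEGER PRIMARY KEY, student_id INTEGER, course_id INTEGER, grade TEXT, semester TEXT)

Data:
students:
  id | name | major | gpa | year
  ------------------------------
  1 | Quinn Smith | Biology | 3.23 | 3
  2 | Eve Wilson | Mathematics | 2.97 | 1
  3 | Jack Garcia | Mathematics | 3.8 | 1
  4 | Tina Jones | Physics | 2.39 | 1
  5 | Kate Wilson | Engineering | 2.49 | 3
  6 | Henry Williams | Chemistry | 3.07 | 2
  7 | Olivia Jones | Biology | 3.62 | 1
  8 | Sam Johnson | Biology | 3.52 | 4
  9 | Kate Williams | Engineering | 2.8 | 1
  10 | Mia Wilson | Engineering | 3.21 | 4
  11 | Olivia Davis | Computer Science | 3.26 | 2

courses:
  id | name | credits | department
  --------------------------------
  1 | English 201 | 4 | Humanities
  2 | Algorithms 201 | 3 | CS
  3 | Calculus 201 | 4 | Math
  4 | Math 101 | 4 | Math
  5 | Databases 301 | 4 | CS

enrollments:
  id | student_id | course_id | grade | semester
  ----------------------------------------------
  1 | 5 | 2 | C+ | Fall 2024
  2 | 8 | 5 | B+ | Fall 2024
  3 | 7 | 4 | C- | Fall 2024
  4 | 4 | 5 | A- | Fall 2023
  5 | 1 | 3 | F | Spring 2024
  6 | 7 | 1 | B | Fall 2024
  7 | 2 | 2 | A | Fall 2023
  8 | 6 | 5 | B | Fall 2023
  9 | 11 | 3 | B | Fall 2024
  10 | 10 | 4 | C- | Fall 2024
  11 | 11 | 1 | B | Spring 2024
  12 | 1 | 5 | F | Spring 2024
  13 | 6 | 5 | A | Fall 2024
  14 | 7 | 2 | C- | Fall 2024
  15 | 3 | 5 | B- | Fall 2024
SELECT p.name, COUNT(DISTINCT c.student_id) AS distinct_student_count FROM enrollments c JOIN courses p ON c.course_id = p.id GROUP BY p.id, p.name

Execution result:
name | distinct_student_count
English 201 | 2
Algorithms 201 | 3
Calculus 201 | 2
Math 101 | 2
Databases 301 | 5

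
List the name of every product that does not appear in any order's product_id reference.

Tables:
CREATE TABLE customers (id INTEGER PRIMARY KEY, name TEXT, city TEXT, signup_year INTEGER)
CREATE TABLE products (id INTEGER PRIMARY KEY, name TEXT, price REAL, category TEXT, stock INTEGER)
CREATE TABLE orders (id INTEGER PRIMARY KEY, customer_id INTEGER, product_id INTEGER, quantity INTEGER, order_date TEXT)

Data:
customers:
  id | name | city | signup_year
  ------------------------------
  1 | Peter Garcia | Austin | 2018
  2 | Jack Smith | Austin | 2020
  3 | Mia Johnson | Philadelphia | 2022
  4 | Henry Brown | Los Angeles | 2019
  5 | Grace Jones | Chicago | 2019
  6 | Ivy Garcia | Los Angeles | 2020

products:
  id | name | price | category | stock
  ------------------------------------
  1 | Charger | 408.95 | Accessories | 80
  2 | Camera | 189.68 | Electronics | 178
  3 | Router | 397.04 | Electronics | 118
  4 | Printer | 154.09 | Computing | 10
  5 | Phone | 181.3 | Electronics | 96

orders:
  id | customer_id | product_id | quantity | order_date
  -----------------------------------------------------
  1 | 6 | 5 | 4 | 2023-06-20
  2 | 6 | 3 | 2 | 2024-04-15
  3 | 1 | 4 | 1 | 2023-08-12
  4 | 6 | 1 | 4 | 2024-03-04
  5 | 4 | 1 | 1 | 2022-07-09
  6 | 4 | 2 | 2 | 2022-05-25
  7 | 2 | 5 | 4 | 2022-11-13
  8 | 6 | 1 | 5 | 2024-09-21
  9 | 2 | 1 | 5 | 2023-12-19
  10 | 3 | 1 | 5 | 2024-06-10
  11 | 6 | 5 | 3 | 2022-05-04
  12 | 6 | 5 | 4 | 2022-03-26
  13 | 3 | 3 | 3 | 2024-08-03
SELECT p.name FROM products p LEFT JOIN orders c ON c.product_id = p.id WHERE c.id IS NULL

Execution result:
(no rows)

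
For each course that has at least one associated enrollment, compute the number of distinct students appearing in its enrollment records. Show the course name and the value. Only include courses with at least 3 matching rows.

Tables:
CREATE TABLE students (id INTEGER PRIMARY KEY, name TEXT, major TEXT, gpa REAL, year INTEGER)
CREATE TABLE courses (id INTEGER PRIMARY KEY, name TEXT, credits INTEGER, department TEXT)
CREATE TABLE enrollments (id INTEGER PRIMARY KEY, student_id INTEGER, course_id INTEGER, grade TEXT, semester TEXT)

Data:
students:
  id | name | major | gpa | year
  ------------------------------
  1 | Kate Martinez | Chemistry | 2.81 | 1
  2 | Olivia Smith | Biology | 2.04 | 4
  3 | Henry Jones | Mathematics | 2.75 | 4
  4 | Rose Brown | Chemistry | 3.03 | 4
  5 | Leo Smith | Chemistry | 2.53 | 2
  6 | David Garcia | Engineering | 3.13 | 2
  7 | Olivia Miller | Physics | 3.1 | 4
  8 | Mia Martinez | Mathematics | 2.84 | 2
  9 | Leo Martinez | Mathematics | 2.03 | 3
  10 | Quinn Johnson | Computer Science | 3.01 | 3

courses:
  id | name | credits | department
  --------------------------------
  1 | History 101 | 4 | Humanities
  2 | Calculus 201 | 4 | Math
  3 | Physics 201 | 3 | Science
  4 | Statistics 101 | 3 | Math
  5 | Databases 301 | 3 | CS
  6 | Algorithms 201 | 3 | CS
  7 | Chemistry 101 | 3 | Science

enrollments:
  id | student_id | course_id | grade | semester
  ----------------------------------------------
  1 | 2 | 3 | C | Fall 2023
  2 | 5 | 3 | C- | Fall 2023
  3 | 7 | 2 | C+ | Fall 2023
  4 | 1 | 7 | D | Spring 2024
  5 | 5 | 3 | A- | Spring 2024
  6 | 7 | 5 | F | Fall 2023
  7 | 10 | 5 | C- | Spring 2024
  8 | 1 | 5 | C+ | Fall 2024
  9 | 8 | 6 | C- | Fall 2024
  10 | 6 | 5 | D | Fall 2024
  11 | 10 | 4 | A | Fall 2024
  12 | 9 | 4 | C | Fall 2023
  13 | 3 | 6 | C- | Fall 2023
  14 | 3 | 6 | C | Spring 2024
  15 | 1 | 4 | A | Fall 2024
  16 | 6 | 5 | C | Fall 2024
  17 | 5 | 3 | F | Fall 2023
SELECT p.name, COUNT(DISTINCT c.student_id) AS distinct_student_count FROM enrollments c JOIN courses p ON c.course_id = p.id GROUP BY p.id, p.name HAVING COUNT(*) >= 3

Execution result:
name | distinct_student_count
Physics 201 | 2
Statistics 101 | 3
Databases 301 | 4
Algorithms 201 | 2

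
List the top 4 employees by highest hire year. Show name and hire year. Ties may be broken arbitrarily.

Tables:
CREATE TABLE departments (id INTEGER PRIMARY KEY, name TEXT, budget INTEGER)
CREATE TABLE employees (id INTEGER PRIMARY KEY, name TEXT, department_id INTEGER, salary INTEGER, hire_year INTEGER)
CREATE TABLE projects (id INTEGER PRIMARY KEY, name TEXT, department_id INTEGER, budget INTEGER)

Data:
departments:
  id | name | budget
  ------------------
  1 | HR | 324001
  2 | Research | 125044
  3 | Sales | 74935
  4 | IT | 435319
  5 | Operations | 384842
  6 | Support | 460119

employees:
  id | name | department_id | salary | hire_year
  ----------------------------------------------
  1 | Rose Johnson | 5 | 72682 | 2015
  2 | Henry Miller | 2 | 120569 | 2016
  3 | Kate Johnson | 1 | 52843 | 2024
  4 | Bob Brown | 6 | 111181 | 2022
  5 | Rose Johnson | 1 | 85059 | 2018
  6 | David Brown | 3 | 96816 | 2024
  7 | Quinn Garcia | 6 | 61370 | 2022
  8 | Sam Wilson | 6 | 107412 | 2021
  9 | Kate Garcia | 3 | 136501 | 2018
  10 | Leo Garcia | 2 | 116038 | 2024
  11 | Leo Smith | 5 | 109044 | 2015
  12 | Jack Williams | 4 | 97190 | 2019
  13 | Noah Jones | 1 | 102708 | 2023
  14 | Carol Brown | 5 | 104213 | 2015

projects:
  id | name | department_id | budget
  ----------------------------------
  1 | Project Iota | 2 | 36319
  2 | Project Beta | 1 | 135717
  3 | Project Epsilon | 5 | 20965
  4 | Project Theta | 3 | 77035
SELECT name, hire_year FROM employees ORDER BY hire_year DESC LIMIT 4

Execution result:
name | hire_year
Kate Johnson | 2024
David Brown | 2024
Leo Garcia | 2024
Noah Jones | 2023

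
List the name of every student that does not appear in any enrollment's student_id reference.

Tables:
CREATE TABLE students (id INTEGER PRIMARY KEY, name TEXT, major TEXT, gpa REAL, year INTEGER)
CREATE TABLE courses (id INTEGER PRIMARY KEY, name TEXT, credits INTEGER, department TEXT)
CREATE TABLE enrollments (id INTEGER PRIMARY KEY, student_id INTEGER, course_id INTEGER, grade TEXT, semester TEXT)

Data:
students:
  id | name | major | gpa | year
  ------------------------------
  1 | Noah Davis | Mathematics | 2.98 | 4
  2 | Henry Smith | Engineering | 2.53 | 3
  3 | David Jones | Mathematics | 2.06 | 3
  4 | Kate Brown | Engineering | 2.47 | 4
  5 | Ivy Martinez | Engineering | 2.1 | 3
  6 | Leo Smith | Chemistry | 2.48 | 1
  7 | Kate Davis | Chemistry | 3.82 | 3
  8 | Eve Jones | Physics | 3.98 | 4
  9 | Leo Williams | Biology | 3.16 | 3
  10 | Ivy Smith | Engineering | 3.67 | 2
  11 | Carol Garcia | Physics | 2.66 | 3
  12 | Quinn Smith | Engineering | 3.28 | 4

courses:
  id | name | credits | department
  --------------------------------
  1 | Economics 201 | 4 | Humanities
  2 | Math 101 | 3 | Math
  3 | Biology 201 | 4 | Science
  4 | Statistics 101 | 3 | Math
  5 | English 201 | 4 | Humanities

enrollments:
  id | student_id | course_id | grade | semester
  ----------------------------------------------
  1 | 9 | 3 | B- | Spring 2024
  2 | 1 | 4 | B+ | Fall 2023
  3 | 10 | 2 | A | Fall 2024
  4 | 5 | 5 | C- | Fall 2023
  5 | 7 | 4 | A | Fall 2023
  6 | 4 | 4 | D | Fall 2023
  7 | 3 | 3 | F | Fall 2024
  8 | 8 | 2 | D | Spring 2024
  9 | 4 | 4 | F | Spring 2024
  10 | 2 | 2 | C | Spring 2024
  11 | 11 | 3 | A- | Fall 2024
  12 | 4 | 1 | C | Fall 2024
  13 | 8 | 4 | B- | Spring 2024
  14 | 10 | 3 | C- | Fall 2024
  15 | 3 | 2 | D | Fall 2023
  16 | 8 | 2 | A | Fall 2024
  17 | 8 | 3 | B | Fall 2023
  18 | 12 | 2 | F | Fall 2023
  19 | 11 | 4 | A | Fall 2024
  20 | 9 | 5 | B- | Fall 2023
SELECT p.name FROM students p LEFT JOIN enrollments c ON c.student_id = p.id WHERE c.id IS NULL

Execution result:
Leo Smith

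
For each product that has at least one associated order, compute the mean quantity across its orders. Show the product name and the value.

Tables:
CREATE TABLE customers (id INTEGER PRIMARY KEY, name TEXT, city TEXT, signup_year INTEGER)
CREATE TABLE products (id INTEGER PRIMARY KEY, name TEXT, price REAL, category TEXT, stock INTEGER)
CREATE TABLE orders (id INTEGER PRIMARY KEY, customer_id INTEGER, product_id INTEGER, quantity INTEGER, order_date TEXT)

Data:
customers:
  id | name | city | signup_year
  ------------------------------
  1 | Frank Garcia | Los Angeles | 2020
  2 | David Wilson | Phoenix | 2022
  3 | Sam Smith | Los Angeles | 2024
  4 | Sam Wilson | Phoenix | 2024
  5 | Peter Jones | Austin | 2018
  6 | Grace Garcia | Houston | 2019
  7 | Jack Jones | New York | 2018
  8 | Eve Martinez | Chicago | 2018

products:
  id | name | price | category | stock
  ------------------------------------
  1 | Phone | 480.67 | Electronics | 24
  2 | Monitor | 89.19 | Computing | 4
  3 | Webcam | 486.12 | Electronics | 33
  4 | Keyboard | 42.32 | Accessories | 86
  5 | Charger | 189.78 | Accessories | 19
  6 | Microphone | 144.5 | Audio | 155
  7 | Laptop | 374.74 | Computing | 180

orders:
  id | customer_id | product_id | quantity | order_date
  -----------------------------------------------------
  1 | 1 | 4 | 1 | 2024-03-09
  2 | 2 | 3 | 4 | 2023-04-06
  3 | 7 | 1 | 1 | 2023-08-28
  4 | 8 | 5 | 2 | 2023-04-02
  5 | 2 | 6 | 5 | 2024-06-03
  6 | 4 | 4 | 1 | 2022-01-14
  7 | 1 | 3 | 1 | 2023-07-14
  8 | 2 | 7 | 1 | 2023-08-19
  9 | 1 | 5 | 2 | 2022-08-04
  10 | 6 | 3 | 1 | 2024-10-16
SELECT p.name, AVG(c.quantity) AS avg_quantity FROM orders c JOIN products p ON c.product_id = p.id GROUP BY p.id, p.name

Execution result:
name | avg_quantity
Phone | 1.00
Webcam | 2.00
Keyboard | 1.00
Charger | 2.00
Microphone | 5.00
Laptop | 1.00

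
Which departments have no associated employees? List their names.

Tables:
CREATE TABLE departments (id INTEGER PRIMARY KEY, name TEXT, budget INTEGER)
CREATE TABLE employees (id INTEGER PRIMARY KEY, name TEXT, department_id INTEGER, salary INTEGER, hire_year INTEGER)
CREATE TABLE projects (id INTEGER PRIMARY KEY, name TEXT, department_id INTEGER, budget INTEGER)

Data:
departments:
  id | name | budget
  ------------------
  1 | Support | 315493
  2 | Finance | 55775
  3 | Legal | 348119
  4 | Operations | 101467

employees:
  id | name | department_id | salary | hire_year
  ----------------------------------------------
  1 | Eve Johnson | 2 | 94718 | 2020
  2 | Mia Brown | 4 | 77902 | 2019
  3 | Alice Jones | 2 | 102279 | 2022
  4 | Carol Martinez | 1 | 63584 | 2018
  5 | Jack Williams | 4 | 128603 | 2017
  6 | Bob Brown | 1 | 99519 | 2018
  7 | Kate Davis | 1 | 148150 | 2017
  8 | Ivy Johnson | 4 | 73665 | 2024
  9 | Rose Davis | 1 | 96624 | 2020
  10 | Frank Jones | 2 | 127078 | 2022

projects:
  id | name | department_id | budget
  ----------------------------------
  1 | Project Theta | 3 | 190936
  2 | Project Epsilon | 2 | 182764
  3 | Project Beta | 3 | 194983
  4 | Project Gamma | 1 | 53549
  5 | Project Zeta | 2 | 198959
SELECT p.name FROM departments p LEFT JOIN employees c ON c.department_id = p.id WHERE c.id IS NULL

Execution result:
Legal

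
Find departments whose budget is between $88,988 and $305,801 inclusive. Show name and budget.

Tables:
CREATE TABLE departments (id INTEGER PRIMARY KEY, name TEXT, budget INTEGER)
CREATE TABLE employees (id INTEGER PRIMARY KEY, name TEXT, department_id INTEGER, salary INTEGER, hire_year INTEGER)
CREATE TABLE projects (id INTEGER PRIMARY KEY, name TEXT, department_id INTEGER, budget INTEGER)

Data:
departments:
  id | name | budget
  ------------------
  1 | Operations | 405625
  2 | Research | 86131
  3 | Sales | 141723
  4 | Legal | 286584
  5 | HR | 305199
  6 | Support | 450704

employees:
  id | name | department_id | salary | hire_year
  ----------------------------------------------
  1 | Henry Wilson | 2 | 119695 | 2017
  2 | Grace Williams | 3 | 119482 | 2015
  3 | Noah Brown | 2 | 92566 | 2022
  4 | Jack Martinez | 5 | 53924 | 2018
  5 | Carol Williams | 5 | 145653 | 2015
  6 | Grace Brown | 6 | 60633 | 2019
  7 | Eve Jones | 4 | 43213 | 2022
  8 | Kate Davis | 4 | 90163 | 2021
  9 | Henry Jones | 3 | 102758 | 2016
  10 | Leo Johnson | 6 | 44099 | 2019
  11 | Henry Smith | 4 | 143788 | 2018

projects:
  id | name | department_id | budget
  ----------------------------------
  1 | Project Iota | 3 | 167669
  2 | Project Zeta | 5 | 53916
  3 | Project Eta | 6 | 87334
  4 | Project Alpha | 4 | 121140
SELECT name, budget FROM departments WHERE budget BETWEEN 88988 AND 305801

Execution result:
name | budget
Sales | 141723
Legal | 286584
HR | 305199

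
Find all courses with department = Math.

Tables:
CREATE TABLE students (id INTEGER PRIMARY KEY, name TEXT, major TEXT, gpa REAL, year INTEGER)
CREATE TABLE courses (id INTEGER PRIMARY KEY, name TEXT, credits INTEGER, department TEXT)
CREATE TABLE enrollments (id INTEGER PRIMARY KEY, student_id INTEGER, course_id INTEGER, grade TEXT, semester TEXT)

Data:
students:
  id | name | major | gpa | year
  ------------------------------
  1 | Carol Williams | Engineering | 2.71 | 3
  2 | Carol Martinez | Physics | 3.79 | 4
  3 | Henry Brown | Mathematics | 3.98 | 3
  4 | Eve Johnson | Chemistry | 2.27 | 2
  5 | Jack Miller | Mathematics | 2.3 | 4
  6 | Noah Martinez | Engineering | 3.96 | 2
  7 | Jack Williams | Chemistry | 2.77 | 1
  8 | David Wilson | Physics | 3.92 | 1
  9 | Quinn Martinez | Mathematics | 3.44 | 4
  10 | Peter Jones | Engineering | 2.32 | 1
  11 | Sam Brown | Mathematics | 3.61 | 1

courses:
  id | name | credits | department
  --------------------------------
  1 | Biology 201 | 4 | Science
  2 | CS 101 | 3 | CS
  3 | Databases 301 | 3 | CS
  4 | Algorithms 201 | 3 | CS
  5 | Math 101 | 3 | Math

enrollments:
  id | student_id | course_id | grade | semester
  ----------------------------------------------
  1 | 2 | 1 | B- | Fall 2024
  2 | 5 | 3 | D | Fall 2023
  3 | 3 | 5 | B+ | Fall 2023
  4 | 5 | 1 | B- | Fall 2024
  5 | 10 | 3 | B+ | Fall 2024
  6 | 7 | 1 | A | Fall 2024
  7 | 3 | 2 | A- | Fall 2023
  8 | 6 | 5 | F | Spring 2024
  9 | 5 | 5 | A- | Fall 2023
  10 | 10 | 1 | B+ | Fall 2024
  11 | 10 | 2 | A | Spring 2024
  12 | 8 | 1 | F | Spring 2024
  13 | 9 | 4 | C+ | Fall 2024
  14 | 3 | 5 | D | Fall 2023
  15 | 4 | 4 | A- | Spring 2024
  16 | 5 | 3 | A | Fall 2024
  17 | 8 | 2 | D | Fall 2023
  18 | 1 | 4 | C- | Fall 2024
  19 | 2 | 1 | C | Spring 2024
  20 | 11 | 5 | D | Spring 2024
SELECT name, department FROM courses WHERE department = 'Math'

Execution result:
name | department
Math 101 | Math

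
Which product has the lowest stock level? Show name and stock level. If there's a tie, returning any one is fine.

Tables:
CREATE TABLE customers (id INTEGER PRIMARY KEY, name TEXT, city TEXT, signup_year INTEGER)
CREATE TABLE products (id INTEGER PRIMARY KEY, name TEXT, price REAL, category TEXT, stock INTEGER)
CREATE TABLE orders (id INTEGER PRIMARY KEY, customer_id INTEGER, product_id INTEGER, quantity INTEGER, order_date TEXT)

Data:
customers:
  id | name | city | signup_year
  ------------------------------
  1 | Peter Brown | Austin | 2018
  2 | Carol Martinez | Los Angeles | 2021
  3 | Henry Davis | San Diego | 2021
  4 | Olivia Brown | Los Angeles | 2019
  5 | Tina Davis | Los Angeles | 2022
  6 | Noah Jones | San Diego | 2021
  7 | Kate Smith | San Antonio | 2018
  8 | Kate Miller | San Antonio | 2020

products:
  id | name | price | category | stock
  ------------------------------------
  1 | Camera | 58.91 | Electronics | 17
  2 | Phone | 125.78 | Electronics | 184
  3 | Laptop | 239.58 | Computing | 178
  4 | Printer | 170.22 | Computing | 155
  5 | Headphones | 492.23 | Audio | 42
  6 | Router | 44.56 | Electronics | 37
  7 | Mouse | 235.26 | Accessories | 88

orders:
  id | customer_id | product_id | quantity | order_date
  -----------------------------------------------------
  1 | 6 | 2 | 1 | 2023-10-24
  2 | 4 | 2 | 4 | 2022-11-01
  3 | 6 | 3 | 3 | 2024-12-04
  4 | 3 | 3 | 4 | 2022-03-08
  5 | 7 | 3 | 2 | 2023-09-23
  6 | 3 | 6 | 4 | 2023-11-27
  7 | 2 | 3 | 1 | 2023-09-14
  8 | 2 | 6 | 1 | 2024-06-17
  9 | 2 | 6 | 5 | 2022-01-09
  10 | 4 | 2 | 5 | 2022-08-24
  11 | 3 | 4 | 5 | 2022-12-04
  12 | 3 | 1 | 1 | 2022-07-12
SELECT name, stock FROM products ORDER BY stock ASC LIMIT 1

Execution result:
name | stock
Camera | 17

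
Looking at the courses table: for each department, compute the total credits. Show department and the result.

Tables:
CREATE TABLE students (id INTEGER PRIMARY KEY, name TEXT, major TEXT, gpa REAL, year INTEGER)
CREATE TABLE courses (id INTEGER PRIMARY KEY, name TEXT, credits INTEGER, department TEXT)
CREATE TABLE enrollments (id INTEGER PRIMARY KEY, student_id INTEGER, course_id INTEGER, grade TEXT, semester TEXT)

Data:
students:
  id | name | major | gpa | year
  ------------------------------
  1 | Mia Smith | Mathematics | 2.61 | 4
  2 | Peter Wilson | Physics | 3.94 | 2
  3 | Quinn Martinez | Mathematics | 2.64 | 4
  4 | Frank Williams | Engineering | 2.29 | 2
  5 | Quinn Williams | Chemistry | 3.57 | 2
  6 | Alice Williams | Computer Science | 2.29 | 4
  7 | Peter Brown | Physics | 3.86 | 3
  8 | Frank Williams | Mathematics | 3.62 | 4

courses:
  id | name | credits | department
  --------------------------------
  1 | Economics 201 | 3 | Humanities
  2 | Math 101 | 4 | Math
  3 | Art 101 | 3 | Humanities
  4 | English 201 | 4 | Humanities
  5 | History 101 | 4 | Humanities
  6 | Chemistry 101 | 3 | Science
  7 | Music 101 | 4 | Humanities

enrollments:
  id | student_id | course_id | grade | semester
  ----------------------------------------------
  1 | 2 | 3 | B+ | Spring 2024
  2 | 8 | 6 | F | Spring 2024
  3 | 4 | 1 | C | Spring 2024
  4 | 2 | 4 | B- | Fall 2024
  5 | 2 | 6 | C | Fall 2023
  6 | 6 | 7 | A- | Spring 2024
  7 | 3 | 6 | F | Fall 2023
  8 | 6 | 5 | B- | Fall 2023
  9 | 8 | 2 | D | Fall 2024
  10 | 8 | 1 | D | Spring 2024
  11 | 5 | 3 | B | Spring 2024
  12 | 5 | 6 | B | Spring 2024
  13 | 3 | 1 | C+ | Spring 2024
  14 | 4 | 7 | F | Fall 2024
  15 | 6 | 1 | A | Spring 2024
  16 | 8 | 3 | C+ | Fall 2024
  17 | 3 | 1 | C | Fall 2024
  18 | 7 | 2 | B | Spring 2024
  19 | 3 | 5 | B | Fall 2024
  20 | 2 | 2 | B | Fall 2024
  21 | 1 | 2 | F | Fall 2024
SELECT department, SUM(credits) AS sum_credits FROM courses GROUP BY department

Execution result:
department | sum_credits
Humanities | 18
Math | 4
Science | 3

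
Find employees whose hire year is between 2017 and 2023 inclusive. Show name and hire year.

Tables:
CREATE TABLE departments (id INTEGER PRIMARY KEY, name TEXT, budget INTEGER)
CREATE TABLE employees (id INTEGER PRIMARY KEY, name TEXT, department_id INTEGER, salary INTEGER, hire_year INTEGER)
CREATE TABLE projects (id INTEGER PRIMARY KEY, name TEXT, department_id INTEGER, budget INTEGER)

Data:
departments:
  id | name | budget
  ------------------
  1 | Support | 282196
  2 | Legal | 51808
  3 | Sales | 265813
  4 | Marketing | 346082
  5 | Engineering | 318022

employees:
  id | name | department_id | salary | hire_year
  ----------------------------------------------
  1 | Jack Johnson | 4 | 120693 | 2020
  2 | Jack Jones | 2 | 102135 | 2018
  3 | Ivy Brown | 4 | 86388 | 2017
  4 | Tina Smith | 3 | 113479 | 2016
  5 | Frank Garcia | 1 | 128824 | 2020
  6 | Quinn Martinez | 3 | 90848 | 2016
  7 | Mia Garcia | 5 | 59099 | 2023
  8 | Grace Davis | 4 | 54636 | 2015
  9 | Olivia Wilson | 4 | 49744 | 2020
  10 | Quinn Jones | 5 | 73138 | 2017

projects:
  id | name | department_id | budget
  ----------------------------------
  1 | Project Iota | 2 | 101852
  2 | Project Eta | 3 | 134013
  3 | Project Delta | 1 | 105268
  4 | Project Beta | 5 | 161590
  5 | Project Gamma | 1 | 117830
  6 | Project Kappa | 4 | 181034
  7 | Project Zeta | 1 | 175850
SELECT name, hire_year FROM employees WHERE hire_year BETWEEN 2017 AND 2023

Execution result:
name | hire_year
Jack Johnson | 2020
Jack Jones | 2018
Ivy Brown | 2017
Frank Garcia | 2020
Mia Garcia | 2023
Olivia Wilson | 2020
Quinn Jones | 2017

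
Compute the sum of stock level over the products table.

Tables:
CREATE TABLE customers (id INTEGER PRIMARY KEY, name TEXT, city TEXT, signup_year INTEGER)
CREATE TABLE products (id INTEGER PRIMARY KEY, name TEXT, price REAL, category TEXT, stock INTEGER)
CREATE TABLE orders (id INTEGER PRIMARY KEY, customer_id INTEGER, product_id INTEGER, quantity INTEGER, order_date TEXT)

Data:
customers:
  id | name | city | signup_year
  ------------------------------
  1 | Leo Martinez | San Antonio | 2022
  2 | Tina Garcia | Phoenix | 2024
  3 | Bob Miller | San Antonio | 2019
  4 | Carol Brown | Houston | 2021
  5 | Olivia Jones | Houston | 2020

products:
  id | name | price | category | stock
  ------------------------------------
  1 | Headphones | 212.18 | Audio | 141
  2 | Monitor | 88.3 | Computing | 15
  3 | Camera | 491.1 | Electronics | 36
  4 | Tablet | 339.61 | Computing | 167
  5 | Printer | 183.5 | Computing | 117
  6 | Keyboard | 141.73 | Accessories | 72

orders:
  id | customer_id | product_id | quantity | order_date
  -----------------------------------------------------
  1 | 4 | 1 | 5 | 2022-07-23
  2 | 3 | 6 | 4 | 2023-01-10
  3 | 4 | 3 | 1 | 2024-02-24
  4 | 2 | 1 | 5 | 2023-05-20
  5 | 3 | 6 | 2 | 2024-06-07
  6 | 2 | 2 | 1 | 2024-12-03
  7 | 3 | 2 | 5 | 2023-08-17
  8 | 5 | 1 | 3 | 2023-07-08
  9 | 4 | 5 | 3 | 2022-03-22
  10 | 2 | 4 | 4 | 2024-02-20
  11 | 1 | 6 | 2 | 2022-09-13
SELECT SUM(stock) FROM products

Execution result:
548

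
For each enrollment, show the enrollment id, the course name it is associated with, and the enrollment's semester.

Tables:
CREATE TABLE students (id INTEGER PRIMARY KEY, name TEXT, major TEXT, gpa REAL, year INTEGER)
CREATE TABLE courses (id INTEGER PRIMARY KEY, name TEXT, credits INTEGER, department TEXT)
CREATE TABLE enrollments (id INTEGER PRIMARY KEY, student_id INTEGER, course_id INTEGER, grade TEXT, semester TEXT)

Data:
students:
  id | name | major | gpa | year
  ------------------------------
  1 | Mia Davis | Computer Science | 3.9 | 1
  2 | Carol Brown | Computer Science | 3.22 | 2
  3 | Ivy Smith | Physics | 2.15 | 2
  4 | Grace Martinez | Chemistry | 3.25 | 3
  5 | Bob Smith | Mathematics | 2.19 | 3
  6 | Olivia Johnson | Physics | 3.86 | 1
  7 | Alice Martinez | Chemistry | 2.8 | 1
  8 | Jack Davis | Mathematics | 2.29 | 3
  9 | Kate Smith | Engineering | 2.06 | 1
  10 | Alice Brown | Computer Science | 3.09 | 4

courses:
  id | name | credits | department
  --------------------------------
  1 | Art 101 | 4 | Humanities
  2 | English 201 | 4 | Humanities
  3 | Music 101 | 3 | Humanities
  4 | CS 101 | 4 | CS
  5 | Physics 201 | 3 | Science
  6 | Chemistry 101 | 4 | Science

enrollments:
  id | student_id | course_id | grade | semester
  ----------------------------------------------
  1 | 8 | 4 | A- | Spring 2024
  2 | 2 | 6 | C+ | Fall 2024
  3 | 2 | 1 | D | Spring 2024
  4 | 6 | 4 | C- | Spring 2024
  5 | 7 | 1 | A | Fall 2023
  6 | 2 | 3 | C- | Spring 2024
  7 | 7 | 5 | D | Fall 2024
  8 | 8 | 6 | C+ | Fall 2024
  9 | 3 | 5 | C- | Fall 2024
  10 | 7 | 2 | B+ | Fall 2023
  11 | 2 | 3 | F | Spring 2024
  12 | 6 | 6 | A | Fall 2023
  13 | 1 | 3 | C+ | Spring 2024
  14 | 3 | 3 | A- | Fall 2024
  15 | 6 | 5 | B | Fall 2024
SELECT c.id, p.name AS course, c.semester FROM enrollments c JOIN courses p ON c.course_id = p.id

Execution result:
id | course | semester
1 | CS 101 | Spring 2024
2 | Chemistry 101 | Fall 2024
3 | Art 101 | Spring 2024
4 | CS 101 | Spring 2024
5 | Art 101 | Fall 2023
6 | Music 101 | Spring 2024
7 | Physics 201 | Fall 2024
8 | Chemistry 101 | Fall 2024
9 | Physics 201 | Fall 2024
10 | English 201 | Fall 2023
11 | Music 101 | Spring 2024
12 | Chemistry 101 | Fall 2023
13 | Music 101 | Spring 2024
14 | Music 101 | Fall 2024
15 | Physics 201 | Fall 2024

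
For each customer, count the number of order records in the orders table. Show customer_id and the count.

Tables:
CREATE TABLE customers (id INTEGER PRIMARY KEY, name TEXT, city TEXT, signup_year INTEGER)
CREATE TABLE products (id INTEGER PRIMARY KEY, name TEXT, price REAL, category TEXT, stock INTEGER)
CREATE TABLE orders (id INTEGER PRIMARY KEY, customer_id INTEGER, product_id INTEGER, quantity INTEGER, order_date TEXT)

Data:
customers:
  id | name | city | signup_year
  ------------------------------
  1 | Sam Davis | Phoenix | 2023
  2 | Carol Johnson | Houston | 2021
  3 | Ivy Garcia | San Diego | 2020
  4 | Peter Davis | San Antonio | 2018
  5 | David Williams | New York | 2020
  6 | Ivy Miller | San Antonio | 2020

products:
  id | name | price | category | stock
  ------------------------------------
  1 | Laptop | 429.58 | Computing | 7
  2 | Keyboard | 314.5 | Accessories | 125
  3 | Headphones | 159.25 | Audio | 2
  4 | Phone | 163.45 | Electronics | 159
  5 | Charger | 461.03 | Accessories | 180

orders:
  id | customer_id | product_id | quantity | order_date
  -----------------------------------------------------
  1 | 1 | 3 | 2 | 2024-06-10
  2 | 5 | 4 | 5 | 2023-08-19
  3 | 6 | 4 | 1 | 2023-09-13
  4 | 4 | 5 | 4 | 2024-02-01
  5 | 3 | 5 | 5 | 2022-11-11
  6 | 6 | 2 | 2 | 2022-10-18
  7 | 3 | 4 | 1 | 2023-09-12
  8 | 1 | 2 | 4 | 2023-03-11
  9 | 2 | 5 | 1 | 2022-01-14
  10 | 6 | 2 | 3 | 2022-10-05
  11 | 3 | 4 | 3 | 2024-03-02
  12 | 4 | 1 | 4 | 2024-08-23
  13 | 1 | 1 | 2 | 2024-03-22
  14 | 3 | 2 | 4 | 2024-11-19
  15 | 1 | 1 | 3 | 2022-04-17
SELECT customer_id, COUNT(*) AS order_count FROM orders GROUP BY customer_id

Execution result:
customer_id | order_count
1 | 4
2 | 1
3 | 4
4 | 2
5 | 1
6 | 3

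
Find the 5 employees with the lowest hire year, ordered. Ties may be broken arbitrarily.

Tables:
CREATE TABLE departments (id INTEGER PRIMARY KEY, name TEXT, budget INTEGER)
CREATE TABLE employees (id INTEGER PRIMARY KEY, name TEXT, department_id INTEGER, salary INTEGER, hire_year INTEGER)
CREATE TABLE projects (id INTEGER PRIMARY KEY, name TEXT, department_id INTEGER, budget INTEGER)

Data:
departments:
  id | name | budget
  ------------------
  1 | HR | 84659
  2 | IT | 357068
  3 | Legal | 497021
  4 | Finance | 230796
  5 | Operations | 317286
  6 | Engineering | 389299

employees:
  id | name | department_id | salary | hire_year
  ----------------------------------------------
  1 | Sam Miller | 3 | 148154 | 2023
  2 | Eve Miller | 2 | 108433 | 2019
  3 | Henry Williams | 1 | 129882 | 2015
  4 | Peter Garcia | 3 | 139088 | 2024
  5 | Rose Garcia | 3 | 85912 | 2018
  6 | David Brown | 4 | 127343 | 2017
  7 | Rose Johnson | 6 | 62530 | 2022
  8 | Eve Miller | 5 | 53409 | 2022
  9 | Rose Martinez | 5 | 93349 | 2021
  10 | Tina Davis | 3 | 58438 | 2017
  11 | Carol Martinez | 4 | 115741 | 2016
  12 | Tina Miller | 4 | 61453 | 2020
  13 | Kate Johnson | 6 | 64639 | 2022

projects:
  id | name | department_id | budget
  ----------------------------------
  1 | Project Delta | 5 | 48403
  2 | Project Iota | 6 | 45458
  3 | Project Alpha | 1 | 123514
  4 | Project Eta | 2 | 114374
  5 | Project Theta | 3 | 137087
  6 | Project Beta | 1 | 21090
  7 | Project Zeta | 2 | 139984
SELECT name, hire_year FROM employees ORDER BY hire_year ASC LIMIT 5

Execution result:
name | hire_year
Henry Williams | 2015
Carol Martinez | 2016
David Brown | 2017
Tina Davis | 2017
Rose Garcia | 2018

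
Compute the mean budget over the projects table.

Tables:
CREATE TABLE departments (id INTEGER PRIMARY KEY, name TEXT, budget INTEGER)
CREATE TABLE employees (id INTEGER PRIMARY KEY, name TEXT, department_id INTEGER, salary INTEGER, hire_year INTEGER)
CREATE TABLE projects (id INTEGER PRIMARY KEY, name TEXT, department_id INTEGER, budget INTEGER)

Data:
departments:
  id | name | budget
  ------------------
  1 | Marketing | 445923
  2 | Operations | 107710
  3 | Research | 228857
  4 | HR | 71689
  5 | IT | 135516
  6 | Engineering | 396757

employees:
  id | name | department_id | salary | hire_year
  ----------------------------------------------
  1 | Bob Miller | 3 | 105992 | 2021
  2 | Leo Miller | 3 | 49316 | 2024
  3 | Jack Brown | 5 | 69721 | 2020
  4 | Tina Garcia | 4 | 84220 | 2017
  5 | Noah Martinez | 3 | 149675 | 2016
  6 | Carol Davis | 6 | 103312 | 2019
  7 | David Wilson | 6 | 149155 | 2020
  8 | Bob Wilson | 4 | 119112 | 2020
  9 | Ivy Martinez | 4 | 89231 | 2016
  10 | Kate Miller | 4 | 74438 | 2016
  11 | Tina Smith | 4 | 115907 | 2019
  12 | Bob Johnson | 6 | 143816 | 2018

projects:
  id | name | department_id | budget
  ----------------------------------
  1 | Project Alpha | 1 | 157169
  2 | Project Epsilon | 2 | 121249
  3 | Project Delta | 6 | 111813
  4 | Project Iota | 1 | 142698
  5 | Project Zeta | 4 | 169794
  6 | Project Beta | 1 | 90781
SELECT AVG(budget) FROM projects

Execution result:
132250.67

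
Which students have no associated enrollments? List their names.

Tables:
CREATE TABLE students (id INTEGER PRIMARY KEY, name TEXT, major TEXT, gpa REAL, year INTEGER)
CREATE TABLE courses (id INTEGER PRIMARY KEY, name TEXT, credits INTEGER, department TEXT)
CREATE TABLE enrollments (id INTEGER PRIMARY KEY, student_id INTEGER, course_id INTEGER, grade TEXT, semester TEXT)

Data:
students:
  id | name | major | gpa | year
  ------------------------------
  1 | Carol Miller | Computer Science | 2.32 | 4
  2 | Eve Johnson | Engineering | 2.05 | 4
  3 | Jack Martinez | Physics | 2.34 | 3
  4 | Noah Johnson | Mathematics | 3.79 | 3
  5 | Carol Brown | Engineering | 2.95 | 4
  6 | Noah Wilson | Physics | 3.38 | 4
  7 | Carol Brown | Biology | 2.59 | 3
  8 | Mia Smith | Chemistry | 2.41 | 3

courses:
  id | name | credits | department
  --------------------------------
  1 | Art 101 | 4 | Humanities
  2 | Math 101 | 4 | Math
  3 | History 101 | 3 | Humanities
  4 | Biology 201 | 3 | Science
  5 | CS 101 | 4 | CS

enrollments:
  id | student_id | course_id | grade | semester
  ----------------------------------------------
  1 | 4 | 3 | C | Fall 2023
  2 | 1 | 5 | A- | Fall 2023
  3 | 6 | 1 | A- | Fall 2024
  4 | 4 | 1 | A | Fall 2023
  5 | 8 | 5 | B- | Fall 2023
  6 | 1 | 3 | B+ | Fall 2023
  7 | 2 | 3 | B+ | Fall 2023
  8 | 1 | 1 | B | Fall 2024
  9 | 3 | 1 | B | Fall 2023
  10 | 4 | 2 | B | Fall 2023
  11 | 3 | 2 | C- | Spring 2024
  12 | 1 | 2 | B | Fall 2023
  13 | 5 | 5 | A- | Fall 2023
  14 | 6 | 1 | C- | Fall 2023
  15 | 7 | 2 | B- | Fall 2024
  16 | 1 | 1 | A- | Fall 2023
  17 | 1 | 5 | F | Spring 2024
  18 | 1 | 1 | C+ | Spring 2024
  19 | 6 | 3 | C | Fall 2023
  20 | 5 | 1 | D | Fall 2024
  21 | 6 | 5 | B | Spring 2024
SELECT p.name FROM students p LEFT JOIN enrollments c ON c.student_id = p.id WHERE c.id IS NULL

Execution result:
(no rows)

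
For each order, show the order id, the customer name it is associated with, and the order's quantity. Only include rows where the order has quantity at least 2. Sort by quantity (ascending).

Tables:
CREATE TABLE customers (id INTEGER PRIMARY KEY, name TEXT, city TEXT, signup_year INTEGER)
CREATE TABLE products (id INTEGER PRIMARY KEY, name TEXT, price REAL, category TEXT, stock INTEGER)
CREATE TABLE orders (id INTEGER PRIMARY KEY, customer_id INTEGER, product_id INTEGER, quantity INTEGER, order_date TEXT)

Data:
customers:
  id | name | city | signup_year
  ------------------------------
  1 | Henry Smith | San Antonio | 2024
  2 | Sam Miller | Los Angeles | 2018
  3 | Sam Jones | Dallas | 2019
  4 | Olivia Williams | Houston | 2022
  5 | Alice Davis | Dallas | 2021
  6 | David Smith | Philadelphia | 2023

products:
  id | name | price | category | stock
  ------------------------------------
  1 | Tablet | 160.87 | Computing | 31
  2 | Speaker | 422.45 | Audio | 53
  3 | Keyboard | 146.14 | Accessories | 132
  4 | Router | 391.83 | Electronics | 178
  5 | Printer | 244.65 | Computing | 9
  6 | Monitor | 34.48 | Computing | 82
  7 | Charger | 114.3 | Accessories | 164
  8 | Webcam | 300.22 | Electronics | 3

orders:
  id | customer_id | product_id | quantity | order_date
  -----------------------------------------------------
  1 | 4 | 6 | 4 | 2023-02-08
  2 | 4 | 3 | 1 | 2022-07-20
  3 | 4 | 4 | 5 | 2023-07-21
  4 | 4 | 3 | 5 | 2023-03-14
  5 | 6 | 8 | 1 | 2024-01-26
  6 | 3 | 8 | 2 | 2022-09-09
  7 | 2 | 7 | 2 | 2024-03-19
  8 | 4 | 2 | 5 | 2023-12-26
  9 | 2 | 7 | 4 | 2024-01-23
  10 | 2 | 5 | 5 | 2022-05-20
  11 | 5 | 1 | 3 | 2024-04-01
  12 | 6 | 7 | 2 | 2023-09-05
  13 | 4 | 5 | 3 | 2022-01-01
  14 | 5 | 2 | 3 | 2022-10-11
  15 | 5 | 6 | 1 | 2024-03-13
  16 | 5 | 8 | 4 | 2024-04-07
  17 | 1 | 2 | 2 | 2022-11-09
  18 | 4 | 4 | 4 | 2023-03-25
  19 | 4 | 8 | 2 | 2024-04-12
SELECT c.id, p.name AS customer, c.quantity FROM orders c JOIN customers p ON c.customer_id = p.id WHERE c.quantity >= 2 ORDER BY c.quantity ASC

Execution result:
id | customer | quantity
6 | Sam Jones | 2
7 | Sam Miller | 2
12 | David Smith | 2
17 | Henry Smith | 2
19 | Olivia Williams | 2
11 | Alice Davis | 3
13 | Olivia Williams | 3
14 | Alice Davis | 3
1 | Olivia Williams | 4
9 | Sam Miller | 4
16 | Alice Davis | 4
18 | Olivia Williams | 4
3 | Olivia Williams | 5
4 | Olivia Williams | 5
8 | Olivia Williams | 5
10 | Sam Miller | 5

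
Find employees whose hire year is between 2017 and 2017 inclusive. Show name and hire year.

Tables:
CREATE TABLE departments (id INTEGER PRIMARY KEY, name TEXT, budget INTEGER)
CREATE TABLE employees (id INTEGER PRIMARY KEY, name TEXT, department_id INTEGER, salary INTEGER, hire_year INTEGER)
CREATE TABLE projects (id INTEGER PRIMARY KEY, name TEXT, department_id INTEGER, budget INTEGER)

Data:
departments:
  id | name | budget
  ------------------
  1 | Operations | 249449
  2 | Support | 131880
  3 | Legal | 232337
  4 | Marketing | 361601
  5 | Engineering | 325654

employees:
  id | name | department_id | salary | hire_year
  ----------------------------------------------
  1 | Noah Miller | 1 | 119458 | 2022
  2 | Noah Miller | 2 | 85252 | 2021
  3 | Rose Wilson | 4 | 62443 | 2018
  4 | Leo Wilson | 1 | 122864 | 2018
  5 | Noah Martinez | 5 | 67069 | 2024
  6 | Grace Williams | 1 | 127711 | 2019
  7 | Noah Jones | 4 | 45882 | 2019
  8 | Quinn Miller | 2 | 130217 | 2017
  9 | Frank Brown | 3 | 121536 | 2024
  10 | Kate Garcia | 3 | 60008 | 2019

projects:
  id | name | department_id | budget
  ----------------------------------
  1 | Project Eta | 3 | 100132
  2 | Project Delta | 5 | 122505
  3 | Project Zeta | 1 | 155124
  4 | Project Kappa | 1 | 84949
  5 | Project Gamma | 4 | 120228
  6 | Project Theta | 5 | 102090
SELECT name, hire_year FROM employees WHERE hire_year BETWEEN 2017 AND 2017

Execution result:
name | hire_year
Quinn Miller | 2017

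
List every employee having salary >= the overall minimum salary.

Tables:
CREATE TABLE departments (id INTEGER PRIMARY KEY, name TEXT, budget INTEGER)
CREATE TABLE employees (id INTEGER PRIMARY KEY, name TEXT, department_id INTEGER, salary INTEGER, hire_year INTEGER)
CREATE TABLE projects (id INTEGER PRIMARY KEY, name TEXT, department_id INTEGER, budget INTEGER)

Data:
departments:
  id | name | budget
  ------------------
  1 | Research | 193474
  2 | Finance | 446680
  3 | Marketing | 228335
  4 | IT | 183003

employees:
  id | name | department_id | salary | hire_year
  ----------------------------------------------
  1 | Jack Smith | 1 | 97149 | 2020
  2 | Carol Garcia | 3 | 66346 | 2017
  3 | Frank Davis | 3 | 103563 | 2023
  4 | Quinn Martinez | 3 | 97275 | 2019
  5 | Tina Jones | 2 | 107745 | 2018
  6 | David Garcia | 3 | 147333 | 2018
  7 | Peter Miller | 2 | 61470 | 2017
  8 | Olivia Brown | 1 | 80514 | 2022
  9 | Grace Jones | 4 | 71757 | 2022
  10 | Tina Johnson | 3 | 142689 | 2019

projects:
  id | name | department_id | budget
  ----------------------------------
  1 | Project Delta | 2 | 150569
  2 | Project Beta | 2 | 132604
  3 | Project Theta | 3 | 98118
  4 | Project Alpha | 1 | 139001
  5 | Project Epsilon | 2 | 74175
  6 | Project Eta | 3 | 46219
SELECT name, salary FROM employees WHERE salary >= (SELECT MIN(salary) FROM employees)

Execution result:
name | salary
Jack Smith | 97149
Carol Garcia | 66346
Frank Davis | 103563
Quinn Martinez | 97275
Tina Jones | 107745
David Garcia | 147333
Peter Miller | 61470
Olivia Brown | 80514
Grace Jones | 71757
Tina Johnson | 142689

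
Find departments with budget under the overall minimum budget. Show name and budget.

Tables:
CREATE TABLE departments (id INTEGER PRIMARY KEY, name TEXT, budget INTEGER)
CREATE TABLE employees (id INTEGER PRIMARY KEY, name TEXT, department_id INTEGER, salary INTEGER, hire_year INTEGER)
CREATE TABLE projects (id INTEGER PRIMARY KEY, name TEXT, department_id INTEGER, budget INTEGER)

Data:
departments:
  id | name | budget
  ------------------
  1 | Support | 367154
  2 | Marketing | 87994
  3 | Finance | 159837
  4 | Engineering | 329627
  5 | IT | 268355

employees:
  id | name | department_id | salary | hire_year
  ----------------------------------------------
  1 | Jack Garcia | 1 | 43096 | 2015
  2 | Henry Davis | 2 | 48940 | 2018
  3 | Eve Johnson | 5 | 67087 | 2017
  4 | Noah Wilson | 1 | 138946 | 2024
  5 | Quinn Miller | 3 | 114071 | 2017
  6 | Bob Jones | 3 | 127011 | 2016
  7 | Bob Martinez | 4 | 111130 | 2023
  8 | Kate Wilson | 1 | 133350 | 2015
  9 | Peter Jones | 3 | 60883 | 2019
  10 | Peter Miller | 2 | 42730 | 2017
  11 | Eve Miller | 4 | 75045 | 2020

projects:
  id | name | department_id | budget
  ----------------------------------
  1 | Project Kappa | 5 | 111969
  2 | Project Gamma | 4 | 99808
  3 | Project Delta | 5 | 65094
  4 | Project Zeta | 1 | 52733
SELECT name, budget FROM departments WHERE budget < (SELECT MIN(budget) FROM departments)

Execution result:
(no rows)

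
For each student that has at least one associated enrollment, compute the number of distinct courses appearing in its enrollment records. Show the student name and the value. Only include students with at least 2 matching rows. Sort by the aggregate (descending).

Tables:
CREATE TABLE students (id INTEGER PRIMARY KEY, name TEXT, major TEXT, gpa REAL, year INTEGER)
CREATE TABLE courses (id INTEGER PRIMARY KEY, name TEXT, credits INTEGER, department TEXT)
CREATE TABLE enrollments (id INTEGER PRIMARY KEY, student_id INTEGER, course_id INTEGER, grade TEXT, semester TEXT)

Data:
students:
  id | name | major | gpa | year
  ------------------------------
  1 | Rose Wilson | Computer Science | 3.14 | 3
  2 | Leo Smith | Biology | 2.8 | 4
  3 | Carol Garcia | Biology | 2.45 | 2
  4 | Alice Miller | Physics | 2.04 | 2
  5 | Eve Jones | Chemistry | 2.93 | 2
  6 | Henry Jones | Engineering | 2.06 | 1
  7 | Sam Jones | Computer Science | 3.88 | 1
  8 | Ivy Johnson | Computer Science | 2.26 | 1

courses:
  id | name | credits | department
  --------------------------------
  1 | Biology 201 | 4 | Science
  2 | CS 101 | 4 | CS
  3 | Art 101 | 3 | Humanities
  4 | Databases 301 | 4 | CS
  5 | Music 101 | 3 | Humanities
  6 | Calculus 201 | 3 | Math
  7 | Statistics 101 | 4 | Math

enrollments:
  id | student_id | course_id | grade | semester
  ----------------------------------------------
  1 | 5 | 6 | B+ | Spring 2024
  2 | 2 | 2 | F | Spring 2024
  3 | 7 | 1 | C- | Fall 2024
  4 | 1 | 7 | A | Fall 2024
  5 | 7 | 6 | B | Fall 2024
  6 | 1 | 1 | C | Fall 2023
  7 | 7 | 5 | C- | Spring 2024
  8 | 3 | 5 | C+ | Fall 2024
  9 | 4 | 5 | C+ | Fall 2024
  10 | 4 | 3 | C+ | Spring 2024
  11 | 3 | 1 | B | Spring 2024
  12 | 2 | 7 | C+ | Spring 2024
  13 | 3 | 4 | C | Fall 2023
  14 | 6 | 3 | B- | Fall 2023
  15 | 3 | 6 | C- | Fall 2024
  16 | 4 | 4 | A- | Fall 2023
SELECT p.name, COUNT(DISTINCT c.course_id) AS distinct_course_count FROM enrollments c JOIN students p ON c.student_id = p.id GROUP BY p.id, p.name HAVING COUNT(*) >= 2 ORDER BY distinct_course_count DESC

Execution result:
name | distinct_course_count
Carol Garcia | 4
Alice Miller | 3
Sam Jones | 3
Rose Wilson | 2
Leo Smith | 2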